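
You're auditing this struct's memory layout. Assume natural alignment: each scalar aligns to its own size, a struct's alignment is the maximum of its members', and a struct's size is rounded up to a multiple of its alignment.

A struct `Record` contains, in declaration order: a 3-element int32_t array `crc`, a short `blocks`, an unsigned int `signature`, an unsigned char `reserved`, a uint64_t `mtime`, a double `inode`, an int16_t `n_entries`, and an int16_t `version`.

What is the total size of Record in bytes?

crc at 0 (size 12, align 4) → ends 12
blocks at 12 (size 2, align 2) → ends 14
pad 2 to align 4 for signature
signature at 16 (size 4, align 4) → ends 20
reserved at 20 (size 1, align 1) → ends 21
pad 3 to align 8 for mtime
mtime at 24 (size 8, align 8) → ends 32
inode at 32 (size 8, align 8) → ends 40
n_entries at 40 (size 2, align 2) → ends 42
version at 42 (size 2, align 2) → ends 44
tail pad 4 to reach multiple of 8
total 48 bytes, alignment 8

48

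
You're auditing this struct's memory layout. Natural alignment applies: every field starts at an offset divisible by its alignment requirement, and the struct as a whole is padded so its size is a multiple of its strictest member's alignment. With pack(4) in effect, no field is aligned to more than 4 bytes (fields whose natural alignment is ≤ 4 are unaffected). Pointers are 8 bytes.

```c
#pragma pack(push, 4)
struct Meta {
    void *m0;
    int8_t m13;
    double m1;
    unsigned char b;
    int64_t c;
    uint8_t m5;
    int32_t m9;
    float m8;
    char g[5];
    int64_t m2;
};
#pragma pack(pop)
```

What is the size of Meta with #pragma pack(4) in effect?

60

@0: m0 [8B, align 4] → 8
@8: m13 [1B, align 1] → 9
+3 pad (align 4)
@12: m1 [8B, align 4] → 20
@20: b [1B, align 1] → 21
+3 pad (align 4)
@24: c [8B, align 4] → 32
@32: m5 [1B, align 1] → 33
+3 pad (align 4)
@36: m9 [4B, align 4] → 40
@40: m8 [4B, align 4] → 44
@44: g [5B, align 1] → 49
+3 pad (align 4)
@52: m2 [8B, align 4] → 60
size 60, align 4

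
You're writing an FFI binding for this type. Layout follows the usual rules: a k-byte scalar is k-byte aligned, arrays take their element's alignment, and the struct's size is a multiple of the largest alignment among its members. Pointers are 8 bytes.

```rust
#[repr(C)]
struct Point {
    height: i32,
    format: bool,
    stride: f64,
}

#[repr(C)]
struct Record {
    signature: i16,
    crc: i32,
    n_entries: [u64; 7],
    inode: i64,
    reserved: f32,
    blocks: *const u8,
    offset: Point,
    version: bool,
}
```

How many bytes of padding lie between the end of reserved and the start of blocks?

Point: 0..4  height  (4B, 4-aligned); 4..5  format  (1B, 1-aligned); 5..8  -- padding (3B); 8..16  stride  (8B, 8-aligned); sizeof = 16, alignof = 8
0..2  signature  (2B, 2-aligned)
2..4  -- padding (2B)
4..8  crc  (4B, 4-aligned)
8..64  n_entries  (56B, 8-aligned)
64..72  inode  (8B, 8-aligned)
72..76  reserved  (4B, 4-aligned)
76..80  -- padding (4B)
80..88  blocks  (8B, 8-aligned)

4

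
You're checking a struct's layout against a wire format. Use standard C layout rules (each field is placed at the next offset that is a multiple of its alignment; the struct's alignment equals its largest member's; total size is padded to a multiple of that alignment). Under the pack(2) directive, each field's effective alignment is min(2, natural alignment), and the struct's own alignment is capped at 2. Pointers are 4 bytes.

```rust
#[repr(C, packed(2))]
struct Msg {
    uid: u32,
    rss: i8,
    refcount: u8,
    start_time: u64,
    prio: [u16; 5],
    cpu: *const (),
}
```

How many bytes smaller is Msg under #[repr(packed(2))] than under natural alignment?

4

natural layout:
  uid at 0 (size 4, align 4) → ends 4
  rss at 4 (size 1, align 1) → ends 5
  refcount at 5 (size 1, align 1) → ends 6
  pad 2 to align 8 for start_time
  start_time at 8 (size 8, align 8) → ends 16
  prio at 16 (size 10, align 2) → ends 26
  pad 2 to align 4 for cpu
  cpu at 28 (size 4, align 4) → ends 32
  total 32 bytes, alignment 8
packed(2) layout:
  uid at 0 (size 4, align 2) → ends 4
  rss at 4 (size 1, align 1) → ends 5
  refcount at 5 (size 1, align 1) → ends 6
  start_time at 6 (size 8, align 2) → ends 14
  prio at 14 (size 10, align 2) → ends 24
  cpu at 24 (size 4, align 2) → ends 28
  total 28 bytes, alignment 2
32 − 28 = 4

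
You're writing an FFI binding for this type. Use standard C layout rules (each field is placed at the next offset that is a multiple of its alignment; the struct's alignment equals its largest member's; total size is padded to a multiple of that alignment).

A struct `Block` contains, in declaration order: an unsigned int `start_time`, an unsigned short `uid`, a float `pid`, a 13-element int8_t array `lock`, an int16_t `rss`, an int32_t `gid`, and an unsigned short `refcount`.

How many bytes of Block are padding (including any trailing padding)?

start_time at 0 (size 4, align 4) → ends 4
uid at 4 (size 2, align 2) → ends 6
pad 2 to align 4 for pid
pid at 8 (size 4, align 4) → ends 12
lock at 12 (size 13, align 1) → ends 25
pad 1 to align 2 for rss
rss at 26 (size 2, align 2) → ends 28
gid at 28 (size 4, align 4) → ends 32
refcount at 32 (size 2, align 2) → ends 34
tail pad 2 to reach multiple of 4
total 36 bytes, alignment 4
data bytes 31, size 36 → padding 5

5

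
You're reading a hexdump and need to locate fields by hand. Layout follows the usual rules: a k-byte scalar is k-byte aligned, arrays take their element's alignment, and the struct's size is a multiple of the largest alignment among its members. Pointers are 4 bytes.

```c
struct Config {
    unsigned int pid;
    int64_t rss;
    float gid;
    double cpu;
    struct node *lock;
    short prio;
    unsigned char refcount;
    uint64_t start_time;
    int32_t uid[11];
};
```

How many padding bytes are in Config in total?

@0: pid [4B, align 4] → 4
+4 pad (align 8)
@8: rss [8B, align 8] → 16
@16: gid [4B, align 4] → 20
+4 pad (align 8)
@24: cpu [8B, align 8] → 32
@32: lock [4B, align 4] → 36
@36: prio [2B, align 2] → 38
@38: refcount [1B, align 1] → 39
+1 pad (align 8)
@40: start_time [8B, align 8] → 48
@48: uid [44B, align 4] → 92
+4 tail pad (align 8)
size 96, align 8
data bytes 83, size 96 → padding 13

13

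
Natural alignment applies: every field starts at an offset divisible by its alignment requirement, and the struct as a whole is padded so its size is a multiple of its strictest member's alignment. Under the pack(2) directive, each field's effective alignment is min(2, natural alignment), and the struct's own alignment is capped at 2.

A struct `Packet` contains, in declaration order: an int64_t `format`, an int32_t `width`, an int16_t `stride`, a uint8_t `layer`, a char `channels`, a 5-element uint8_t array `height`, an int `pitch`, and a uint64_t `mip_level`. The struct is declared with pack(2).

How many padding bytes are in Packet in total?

1

format at 0 (size 8, align 2) → ends 8
width at 8 (size 4, align 2) → ends 12
stride at 12 (size 2, align 2) → ends 14
layer at 14 (size 1, align 1) → ends 15
channels at 15 (size 1, align 1) → ends 16
height at 16 (size 5, align 1) → ends 21
pad 1 to align 2 for pitch
pitch at 22 (size 4, align 2) → ends 26
mip_level at 26 (size 8, align 2) → ends 34
total 34 bytes, alignment 2
data bytes 33, size 34 → padding 1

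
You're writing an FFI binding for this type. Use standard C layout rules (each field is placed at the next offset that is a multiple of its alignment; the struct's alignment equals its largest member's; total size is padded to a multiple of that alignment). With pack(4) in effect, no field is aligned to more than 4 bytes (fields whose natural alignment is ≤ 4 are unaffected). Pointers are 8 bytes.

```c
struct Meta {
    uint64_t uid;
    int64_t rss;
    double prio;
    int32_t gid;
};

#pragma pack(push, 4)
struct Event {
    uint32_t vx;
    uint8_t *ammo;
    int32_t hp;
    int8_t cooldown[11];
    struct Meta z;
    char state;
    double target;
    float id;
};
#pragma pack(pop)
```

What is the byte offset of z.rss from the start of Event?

36

Meta: 0..8  uid  (8B, 8-aligned); 8..16  rss  (8B, 8-aligned); 16..24  prio  (8B, 8-aligned); 24..28  gid  (4B, 4-aligned); 28..32  -- tail padding (4B); sizeof = 32, alignof = 8
0..4  vx  (4B, 4-aligned)
4..12  ammo  (8B, 4-aligned)
12..16  hp  (4B, 4-aligned)
16..27  cooldown  (11B, 1-aligned)
27..28  -- padding (1B)
28..60  z  (32B, 4-aligned)
within Meta: rss at 8
28 + 8 = 36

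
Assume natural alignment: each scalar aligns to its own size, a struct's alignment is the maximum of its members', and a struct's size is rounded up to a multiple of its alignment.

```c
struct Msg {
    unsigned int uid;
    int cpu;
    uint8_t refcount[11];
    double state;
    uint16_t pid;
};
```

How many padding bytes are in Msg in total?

11

0..4  uid  (4B, 4-aligned)
4..8  cpu  (4B, 4-aligned)
8..19  refcount  (11B, 1-aligned)
19..24  -- padding (5B)
24..32  state  (8B, 8-aligned)
32..34  pid  (2B, 2-aligned)
34..40  -- tail padding (6B)
sizeof = 40, alignof = 8
data bytes 29, size 40 → padding 11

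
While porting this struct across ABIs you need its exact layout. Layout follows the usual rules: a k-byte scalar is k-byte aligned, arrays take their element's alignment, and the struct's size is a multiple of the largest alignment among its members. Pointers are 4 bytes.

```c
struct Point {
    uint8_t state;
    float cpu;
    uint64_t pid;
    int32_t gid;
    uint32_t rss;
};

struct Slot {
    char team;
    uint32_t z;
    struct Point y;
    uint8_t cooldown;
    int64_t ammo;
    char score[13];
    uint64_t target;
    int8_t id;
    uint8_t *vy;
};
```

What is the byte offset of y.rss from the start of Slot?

Point: state at 0 (size 1, align 1) → ends 1; pad 3 to align 4 for cpu; cpu at 4 (size 4, align 4) → ends 8; pid at 8 (size 8, align 8) → ends 16; gid at 16 (size 4, align 4) → ends 20; rss at 20 (size 4, align 4) → ends 24; total 24 bytes, alignment 8
team at 0 (size 1, align 1) → ends 1
pad 3 to align 4 for z
z at 4 (size 4, align 4) → ends 8
y at 8 (size 24, align 8) → ends 32
within Point: rss at 20
8 + 20 = 28

28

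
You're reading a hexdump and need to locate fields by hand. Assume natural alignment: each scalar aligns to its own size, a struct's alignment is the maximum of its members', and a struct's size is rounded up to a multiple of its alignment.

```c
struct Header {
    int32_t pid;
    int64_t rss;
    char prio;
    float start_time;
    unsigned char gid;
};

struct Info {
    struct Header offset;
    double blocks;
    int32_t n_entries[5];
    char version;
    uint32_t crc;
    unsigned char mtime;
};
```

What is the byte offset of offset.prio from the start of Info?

Header: pid at 0 (size 4, align 4) → ends 4; pad 4 to align 8 for rss; rss at 8 (size 8, align 8) → ends 16; prio at 16 (size 1, align 1) → ends 17; pad 3 to align 4 for start_time; start_time at 20 (size 4, align 4) → ends 24; gid at 24 (size 1, align 1) → ends 25; tail pad 7 to reach multiple of 8; total 32 bytes, alignment 8
offset at 0 (size 32, align 8) → ends 32
within Header: prio at 16
0 + 16 = 16

16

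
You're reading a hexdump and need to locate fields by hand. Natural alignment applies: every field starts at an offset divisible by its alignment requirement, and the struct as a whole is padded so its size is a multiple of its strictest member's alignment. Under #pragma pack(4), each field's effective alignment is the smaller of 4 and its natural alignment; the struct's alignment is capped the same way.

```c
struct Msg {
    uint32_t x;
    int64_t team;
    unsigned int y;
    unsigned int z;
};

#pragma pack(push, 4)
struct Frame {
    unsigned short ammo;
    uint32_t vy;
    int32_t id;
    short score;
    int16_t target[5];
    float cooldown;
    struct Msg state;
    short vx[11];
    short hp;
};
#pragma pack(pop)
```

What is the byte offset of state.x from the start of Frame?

Msg: @0: x [4B, align 4] → 4; +4 pad (align 8); @8: team [8B, align 8] → 16; @16: y [4B, align 4] → 20; @20: z [4B, align 4] → 24; size 24, align 8
@0: ammo [2B, align 2] → 2
+2 pad (align 4)
@4: vy [4B, align 4] → 8
@8: id [4B, align 4] → 12
@12: score [2B, align 2] → 14
@14: target [10B, align 2] → 24
@24: cooldown [4B, align 4] → 28
@28: state [24B, align 4] → 52
within Msg: x at 0
28 + 0 = 28

28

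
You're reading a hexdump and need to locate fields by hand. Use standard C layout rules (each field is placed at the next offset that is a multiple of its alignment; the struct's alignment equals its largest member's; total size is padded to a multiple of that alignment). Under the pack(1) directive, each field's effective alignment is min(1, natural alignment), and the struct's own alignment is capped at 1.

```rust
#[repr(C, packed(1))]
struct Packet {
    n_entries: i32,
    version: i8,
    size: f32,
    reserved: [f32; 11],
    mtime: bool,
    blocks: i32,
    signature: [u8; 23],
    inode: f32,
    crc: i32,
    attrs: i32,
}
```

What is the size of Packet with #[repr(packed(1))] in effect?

93

n_entries at 0 (size 4, align 1) → ends 4
version at 4 (size 1, align 1) → ends 5
size at 5 (size 4, align 1) → ends 9
reserved at 9 (size 44, align 1) → ends 53
mtime at 53 (size 1, align 1) → ends 54
blocks at 54 (size 4, align 1) → ends 58
signature at 58 (size 23, align 1) → ends 81
inode at 81 (size 4, align 1) → ends 85
crc at 85 (size 4, align 1) → ends 89
attrs at 89 (size 4, align 1) → ends 93
total 93 bytes, alignment 1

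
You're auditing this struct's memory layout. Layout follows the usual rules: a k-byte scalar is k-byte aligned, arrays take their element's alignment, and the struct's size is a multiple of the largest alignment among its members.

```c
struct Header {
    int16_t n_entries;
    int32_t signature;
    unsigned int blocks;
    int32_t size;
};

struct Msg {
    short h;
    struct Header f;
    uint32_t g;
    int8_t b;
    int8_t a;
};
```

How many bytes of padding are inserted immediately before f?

Header: @0: n_entries [2B, align 2] → 2; +2 pad (align 4); @4: signature [4B, align 4] → 8; @8: blocks [4B, align 4] → 12; @12: size [4B, align 4] → 16; size 16, align 4
@0: h [2B, align 2] → 2
+2 pad (align 4)
@4: f [16B, align 4] → 20

2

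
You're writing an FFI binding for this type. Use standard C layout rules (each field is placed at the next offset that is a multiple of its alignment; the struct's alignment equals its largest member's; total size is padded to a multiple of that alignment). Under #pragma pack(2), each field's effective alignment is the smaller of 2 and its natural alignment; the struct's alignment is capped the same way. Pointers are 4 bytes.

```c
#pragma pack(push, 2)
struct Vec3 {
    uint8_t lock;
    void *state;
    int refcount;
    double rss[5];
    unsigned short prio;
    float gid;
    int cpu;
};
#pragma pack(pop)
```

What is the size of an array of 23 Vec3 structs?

lock at 0 (size 1, align 1) → ends 1
pad 1 to align 2 for state
state at 2 (size 4, align 2) → ends 6
refcount at 6 (size 4, align 2) → ends 10
rss at 10 (size 40, align 2) → ends 50
prio at 50 (size 2, align 2) → ends 52
gid at 52 (size 4, align 2) → ends 56
cpu at 56 (size 4, align 2) → ends 60
total 60 bytes, alignment 2
array of 23: 23 × 60 = 1380

1380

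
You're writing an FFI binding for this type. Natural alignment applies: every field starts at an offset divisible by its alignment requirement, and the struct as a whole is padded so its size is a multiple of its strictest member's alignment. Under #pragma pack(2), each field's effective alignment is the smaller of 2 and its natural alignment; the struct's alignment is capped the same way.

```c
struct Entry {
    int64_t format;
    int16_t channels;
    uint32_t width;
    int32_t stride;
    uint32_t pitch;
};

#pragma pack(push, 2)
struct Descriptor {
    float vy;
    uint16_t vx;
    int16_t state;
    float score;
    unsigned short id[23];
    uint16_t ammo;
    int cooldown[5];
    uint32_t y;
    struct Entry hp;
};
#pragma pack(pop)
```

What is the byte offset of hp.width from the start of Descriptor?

96

Entry: 0..8  format  (8B, 8-aligned); 8..10  channels  (2B, 2-aligned); 10..12  -- padding (2B); 12..16  width  (4B, 4-aligned); 16..20  stride  (4B, 4-aligned); 20..24  pitch  (4B, 4-aligned); sizeof = 24, alignof = 8
0..4  vy  (4B, 2-aligned)
4..6  vx  (2B, 2-aligned)
6..8  state  (2B, 2-aligned)
8..12  score  (4B, 2-aligned)
12..58  id  (46B, 2-aligned)
58..60  ammo  (2B, 2-aligned)
60..80  cooldown  (20B, 2-aligned)
80..84  y  (4B, 2-aligned)
84..108  hp  (24B, 2-aligned)
within Entry: width at 12
84 + 12 = 96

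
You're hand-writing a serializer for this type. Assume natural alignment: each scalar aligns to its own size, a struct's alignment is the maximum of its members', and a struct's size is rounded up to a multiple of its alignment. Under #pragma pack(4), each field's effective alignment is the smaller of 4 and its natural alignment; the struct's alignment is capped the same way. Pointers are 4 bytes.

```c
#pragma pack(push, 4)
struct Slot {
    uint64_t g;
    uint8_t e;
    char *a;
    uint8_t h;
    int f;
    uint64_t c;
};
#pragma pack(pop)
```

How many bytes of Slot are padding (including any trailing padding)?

g at 0 (size 8, align 4) → ends 8
e at 8 (size 1, align 1) → ends 9
pad 3 to align 4 for a
a at 12 (size 4, align 4) → ends 16
h at 16 (size 1, align 1) → ends 17
pad 3 to align 4 for f
f at 20 (size 4, align 4) → ends 24
c at 24 (size 8, align 4) → ends 32
total 32 bytes, alignment 4
data bytes 26, size 32 → padding 6

6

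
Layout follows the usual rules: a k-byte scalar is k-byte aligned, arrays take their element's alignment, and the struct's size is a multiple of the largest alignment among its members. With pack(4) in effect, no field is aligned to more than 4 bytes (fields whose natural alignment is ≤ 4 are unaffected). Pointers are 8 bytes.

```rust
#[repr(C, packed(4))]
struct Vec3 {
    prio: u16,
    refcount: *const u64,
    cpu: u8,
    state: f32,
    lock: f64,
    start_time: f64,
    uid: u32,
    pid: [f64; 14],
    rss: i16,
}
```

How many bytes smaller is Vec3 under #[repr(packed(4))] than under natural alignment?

12

natural layout:
  0..2  prio  (2B, 2-aligned)
  2..8  -- padding (6B)
  8..16  refcount  (8B, 8-aligned)
  16..17  cpu  (1B, 1-aligned)
  17..20  -- padding (3B)
  20..24  state  (4B, 4-aligned)
  24..32  lock  (8B, 8-aligned)
  32..40  start_time  (8B, 8-aligned)
  40..44  uid  (4B, 4-aligned)
  44..48  -- padding (4B)
  48..160  pid  (112B, 8-aligned)
  160..162  rss  (2B, 2-aligned)
  162..168  -- tail padding (6B)
  sizeof = 168, alignof = 8
packed(4) layout:
  0..2  prio  (2B, 2-aligned)
  2..4  -- padding (2B)
  4..12  refcount  (8B, 4-aligned)
  12..13  cpu  (1B, 1-aligned)
  13..16  -- padding (3B)
  16..20  state  (4B, 4-aligned)
  20..28  lock  (8B, 4-aligned)
  28..36  start_time  (8B, 4-aligned)
  36..40  uid  (4B, 4-aligned)
  40..152  pid  (112B, 4-aligned)
  152..154  rss  (2B, 2-aligned)
  154..156  -- tail padding (2B)
  sizeof = 156, alignof = 4
168 − 156 = 12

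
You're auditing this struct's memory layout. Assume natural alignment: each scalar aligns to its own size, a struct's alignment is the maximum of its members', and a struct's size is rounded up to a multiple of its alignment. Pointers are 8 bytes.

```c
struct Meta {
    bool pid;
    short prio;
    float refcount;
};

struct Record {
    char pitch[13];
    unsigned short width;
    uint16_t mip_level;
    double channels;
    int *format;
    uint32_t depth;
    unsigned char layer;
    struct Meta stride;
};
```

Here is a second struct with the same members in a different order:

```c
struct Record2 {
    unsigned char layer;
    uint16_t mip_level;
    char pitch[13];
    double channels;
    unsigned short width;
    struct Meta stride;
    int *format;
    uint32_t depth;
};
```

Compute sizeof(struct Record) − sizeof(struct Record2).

Meta: 0..1  pid  (1B, 1-aligned); 1..2  -- padding (1B); 2..4  prio  (2B, 2-aligned); 4..8  refcount  (4B, 4-aligned); sizeof = 8, alignof = 4
0..13  pitch  (13B, 1-aligned)
13..14  -- padding (1B)
14..16  width  (2B, 2-aligned)
16..18  mip_level  (2B, 2-aligned)
18..24  -- padding (6B)
24..32  channels  (8B, 8-aligned)
32..40  format  (8B, 8-aligned)
40..44  depth  (4B, 4-aligned)
44..45  layer  (1B, 1-aligned)
45..48  -- padding (3B)
48..56  stride  (8B, 4-aligned)
sizeof = 56, alignof = 8
— Record2 —
0..1  layer  (1B, 1-aligned)
1..2  -- padding (1B)
2..4  mip_level  (2B, 2-aligned)
4..17  pitch  (13B, 1-aligned)
17..24  -- padding (7B)
24..32  channels  (8B, 8-aligned)
32..34  width  (2B, 2-aligned)
34..36  -- padding (2B)
36..44  stride  (8B, 4-aligned)
44..48  -- padding (4B)
48..56  format  (8B, 8-aligned)
56..60  depth  (4B, 4-aligned)
60..64  -- tail padding (4B)
sizeof = 64, alignof = 8
56 − 64 = -8

-8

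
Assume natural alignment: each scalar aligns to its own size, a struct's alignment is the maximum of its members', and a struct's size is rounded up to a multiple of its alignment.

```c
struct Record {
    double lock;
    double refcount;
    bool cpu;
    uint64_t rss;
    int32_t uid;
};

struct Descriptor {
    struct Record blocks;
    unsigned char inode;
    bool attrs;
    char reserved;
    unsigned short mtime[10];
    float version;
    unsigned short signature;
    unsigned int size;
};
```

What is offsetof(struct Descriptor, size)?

72

Record: lock at 0 (size 8, align 8) → ends 8; refcount at 8 (size 8, align 8) → ends 16; cpu at 16 (size 1, align 1) → ends 17; pad 7 to align 8 for rss; rss at 24 (size 8, align 8) → ends 32; uid at 32 (size 4, align 4) → ends 36; tail pad 4 to reach multiple of 8; total 40 bytes, alignment 8
blocks at 0 (size 40, align 8) → ends 40
inode at 40 (size 1, align 1) → ends 41
attrs at 41 (size 1, align 1) → ends 42
reserved at 42 (size 1, align 1) → ends 43
pad 1 to align 2 for mtime
mtime at 44 (size 20, align 2) → ends 64
version at 64 (size 4, align 4) → ends 68
signature at 68 (size 2, align 2) → ends 70
pad 2 to align 4 for size
size at 72 (size 4, align 4) → ends 76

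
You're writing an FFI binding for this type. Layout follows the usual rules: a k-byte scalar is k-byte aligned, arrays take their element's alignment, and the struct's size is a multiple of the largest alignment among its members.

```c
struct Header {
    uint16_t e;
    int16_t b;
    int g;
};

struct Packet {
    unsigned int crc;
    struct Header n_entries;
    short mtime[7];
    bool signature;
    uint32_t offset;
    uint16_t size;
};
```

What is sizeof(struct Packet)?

36

Header: 0..2  e  (2B, 2-aligned); 2..4  b  (2B, 2-aligned); 4..8  g  (4B, 4-aligned); sizeof = 8, alignof = 4
0..4  crc  (4B, 4-aligned)
4..12  n_entries  (8B, 4-aligned)
12..26  mtime  (14B, 2-aligned)
26..27  signature  (1B, 1-aligned)
27..28  -- padding (1B)
28..32  offset  (4B, 4-aligned)
32..34  size  (2B, 2-aligned)
34..36  -- tail padding (2B)
sizeof = 36, alignof = 4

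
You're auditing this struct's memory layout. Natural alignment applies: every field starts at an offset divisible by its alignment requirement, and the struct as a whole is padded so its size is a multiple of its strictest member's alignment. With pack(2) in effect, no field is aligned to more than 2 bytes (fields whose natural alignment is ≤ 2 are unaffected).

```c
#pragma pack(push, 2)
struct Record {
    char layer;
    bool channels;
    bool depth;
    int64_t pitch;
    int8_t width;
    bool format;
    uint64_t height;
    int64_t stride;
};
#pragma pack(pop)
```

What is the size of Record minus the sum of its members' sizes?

1

0..1  layer  (1B, 1-aligned)
1..2  channels  (1B, 1-aligned)
2..3  depth  (1B, 1-aligned)
3..4  -- padding (1B)
4..12  pitch  (8B, 2-aligned)
12..13  width  (1B, 1-aligned)
13..14  format  (1B, 1-aligned)
14..22  height  (8B, 2-aligned)
22..30  stride  (8B, 2-aligned)
sizeof = 30, alignof = 2
data bytes 29, size 30 → padding 1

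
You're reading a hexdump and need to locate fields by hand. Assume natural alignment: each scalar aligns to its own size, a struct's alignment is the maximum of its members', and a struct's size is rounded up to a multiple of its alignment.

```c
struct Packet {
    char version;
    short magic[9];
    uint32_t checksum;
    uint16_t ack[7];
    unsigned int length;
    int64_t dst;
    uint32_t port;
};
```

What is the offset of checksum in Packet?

20

version at 0 (size 1, align 1) → ends 1
pad 1 to align 2 for magic
magic at 2 (size 18, align 2) → ends 20
checksum at 20 (size 4, align 4) → ends 24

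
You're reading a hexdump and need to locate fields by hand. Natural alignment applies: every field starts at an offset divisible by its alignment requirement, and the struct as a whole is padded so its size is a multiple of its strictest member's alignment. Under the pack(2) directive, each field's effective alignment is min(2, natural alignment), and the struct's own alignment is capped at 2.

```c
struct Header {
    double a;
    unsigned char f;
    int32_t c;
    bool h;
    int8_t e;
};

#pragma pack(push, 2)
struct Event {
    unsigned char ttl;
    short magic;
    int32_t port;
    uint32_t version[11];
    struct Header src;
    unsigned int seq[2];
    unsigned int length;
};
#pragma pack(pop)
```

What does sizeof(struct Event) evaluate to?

88

Header: a at 0 (size 8, align 8) → ends 8; f at 8 (size 1, align 1) → ends 9; pad 3 to align 4 for c; c at 12 (size 4, align 4) → ends 16; h at 16 (size 1, align 1) → ends 17; e at 17 (size 1, align 1) → ends 18; tail pad 6 to reach multiple of 8; total 24 bytes, alignment 8
ttl at 0 (size 1, align 1) → ends 1
pad 1 to align 2 for magic
magic at 2 (size 2, align 2) → ends 4
port at 4 (size 4, align 2) → ends 8
version at 8 (size 44, align 2) → ends 52
src at 52 (size 24, align 2) → ends 76
seq at 76 (size 8, align 2) → ends 84
length at 84 (size 4, align 2) → ends 88
total 88 bytes, alignment 2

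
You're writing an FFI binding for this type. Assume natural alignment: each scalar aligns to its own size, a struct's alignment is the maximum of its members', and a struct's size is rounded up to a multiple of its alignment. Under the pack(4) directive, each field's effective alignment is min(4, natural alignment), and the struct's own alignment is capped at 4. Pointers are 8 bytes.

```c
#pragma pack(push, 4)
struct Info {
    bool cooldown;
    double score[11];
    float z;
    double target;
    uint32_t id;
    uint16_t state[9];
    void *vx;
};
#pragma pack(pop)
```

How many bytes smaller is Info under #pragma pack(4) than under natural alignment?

8

natural layout:
  cooldown at 0 (size 1, align 1) → ends 1
  pad 7 to align 8 for score
  score at 8 (size 88, align 8) → ends 96
  z at 96 (size 4, align 4) → ends 100
  pad 4 to align 8 for target
  target at 104 (size 8, align 8) → ends 112
  id at 112 (size 4, align 4) → ends 116
  state at 116 (size 18, align 2) → ends 134
  pad 2 to align 8 for vx
  vx at 136 (size 8, align 8) → ends 144
  total 144 bytes, alignment 8
packed(4) layout:
  cooldown at 0 (size 1, align 1) → ends 1
  pad 3 to align 4 for score
  score at 4 (size 88, align 4) → ends 92
  z at 92 (size 4, align 4) → ends 96
  target at 96 (size 8, align 4) → ends 104
  id at 104 (size 4, align 4) → ends 108
  state at 108 (size 18, align 2) → ends 126
  pad 2 to align 4 for vx
  vx at 128 (size 8, align 4) → ends 136
  total 136 bytes, alignment 4
144 − 136 = 8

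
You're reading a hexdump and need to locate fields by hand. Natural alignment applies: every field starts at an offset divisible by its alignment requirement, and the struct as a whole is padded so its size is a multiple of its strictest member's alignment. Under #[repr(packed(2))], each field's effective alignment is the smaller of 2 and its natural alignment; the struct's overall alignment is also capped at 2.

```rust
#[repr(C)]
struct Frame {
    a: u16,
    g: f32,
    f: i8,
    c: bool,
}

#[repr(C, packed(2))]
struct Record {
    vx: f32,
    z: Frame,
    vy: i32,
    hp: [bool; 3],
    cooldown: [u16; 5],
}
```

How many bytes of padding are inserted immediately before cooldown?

1

Frame: @0: a [2B, align 2] → 2; +2 pad (align 4); @4: g [4B, align 4] → 8; @8: f [1B, align 1] → 9; @9: c [1B, align 1] → 10; +2 tail pad (align 4); size 12, align 4
@0: vx [4B, align 2] → 4
@4: z [12B, align 2] → 16
@16: vy [4B, align 2] → 20
@20: hp [3B, align 1] → 23
+1 pad (align 2)
@24: cooldown [10B, align 2] → 34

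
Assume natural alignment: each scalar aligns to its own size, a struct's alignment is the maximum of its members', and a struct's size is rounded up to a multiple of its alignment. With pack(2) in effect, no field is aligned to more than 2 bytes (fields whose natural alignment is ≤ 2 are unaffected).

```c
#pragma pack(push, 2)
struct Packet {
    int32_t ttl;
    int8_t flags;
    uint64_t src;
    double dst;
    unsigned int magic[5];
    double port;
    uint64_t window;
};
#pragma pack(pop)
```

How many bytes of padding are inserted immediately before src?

@0: ttl [4B, align 2] → 4
@4: flags [1B, align 1] → 5
+1 pad (align 2)
@6: src [8B, align 2] → 14

1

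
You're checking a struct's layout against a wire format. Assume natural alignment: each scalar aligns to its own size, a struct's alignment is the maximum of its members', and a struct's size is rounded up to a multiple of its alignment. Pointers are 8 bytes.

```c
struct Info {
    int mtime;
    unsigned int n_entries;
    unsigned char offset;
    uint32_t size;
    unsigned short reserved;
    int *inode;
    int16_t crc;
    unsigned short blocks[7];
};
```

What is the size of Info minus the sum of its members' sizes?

0..4  mtime  (4B, 4-aligned)
4..8  n_entries  (4B, 4-aligned)
8..9  offset  (1B, 1-aligned)
9..12  -- padding (3B)
12..16  size  (4B, 4-aligned)
16..18  reserved  (2B, 2-aligned)
18..24  -- padding (6B)
24..32  inode  (8B, 8-aligned)
32..34  crc  (2B, 2-aligned)
34..48  blocks  (14B, 2-aligned)
sizeof = 48, alignof = 8
data bytes 39, size 48 → padding 9

9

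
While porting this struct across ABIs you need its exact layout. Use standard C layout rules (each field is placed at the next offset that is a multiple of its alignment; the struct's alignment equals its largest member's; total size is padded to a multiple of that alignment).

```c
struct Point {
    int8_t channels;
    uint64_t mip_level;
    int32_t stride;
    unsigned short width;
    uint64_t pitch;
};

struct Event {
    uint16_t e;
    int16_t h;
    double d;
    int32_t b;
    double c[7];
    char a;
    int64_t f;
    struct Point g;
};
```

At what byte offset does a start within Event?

Point: 0..1  channels  (1B, 1-aligned); 1..8  -- padding (7B); 8..16  mip_level  (8B, 8-aligned); 16..20  stride  (4B, 4-aligned); 20..22  width  (2B, 2-aligned); 22..24  -- padding (2B); 24..32  pitch  (8B, 8-aligned); sizeof = 32, alignof = 8
0..2  e  (2B, 2-aligned)
2..4  h  (2B, 2-aligned)
4..8  -- padding (4B)
8..16  d  (8B, 8-aligned)
16..20  b  (4B, 4-aligned)
20..24  -- padding (4B)
24..80  c  (56B, 8-aligned)
80..81  a  (1B, 1-aligned)

80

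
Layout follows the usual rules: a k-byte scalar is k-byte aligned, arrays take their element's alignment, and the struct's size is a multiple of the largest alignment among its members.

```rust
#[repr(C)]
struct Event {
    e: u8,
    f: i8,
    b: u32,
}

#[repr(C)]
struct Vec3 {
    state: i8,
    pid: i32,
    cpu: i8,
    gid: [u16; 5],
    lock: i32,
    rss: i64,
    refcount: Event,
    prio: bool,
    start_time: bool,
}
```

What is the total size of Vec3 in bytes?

48 bytes

Event: 0..1  e  (1B, 1-aligned); 1..2  f  (1B, 1-aligned); 2..4  -- padding (2B); 4..8  b  (4B, 4-aligned); sizeof = 8, alignof = 4
0..1  state  (1B, 1-aligned)
1..4  -- padding (3B)
4..8  pid  (4B, 4-aligned)
8..9  cpu  (1B, 1-aligned)
9..10  -- padding (1B)
10..20  gid  (10B, 2-aligned)
20..24  lock  (4B, 4-aligned)
24..32  rss  (8B, 8-aligned)
32..40  refcount  (8B, 4-aligned)
40..41  prio  (1B, 1-aligned)
41..42  start_time  (1B, 1-aligned)
42..48  -- tail padding (6B)
sizeof = 48, alignof = 8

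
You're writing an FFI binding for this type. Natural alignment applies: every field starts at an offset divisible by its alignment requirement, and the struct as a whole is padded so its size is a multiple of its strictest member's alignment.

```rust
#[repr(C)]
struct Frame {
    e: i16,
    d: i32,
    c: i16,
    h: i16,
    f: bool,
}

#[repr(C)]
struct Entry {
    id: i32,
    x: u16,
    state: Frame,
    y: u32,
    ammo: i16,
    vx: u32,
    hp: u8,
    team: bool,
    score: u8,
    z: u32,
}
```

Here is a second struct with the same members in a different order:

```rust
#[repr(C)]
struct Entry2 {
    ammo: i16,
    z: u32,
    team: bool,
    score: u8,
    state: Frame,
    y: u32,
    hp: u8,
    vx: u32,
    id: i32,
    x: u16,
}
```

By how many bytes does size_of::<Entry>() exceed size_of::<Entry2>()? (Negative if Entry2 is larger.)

Frame: e at 0 (size 2, align 2) → ends 2; pad 2 to align 4 for d; d at 4 (size 4, align 4) → ends 8; c at 8 (size 2, align 2) → ends 10; h at 10 (size 2, align 2) → ends 12; f at 12 (size 1, align 1) → ends 13; tail pad 3 to reach multiple of 4; total 16 bytes, alignment 4
id at 0 (size 4, align 4) → ends 4
x at 4 (size 2, align 2) → ends 6
pad 2 to align 4 for state
state at 8 (size 16, align 4) → ends 24
y at 24 (size 4, align 4) → ends 28
ammo at 28 (size 2, align 2) → ends 30
pad 2 to align 4 for vx
vx at 32 (size 4, align 4) → ends 36
hp at 36 (size 1, align 1) → ends 37
team at 37 (size 1, align 1) → ends 38
score at 38 (size 1, align 1) → ends 39
pad 1 to align 4 for z
z at 40 (size 4, align 4) → ends 44
total 44 bytes, alignment 4
— Entry2 —
ammo at 0 (size 2, align 2) → ends 2
pad 2 to align 4 for z
z at 4 (size 4, align 4) → ends 8
team at 8 (size 1, align 1) → ends 9
score at 9 (size 1, align 1) → ends 10
pad 2 to align 4 for state
state at 12 (size 16, align 4) → ends 28
y at 28 (size 4, align 4) → ends 32
hp at 32 (size 1, align 1) → ends 33
pad 3 to align 4 for vx
vx at 36 (size 4, align 4) → ends 40
id at 40 (size 4, align 4) → ends 44
x at 44 (size 2, align 2) → ends 46
tail pad 2 to reach multiple of 4
total 48 bytes, alignment 4
44 − 48 = -4

-4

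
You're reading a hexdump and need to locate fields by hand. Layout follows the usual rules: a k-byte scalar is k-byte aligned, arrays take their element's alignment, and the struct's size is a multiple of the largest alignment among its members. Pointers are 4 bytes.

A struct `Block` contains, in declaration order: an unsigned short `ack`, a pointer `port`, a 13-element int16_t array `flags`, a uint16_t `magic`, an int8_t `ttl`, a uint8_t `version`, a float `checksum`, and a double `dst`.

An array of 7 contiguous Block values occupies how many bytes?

0..2  ack  (2B, 2-aligned)
2..4  -- padding (2B)
4..8  port  (4B, 4-aligned)
8..34  flags  (26B, 2-aligned)
34..36  magic  (2B, 2-aligned)
36..37  ttl  (1B, 1-aligned)
37..38  version  (1B, 1-aligned)
38..40  -- padding (2B)
40..44  checksum  (4B, 4-aligned)
44..48  -- padding (4B)
48..56  dst  (8B, 8-aligned)
sizeof = 56, alignof = 8
array of 7: 7 × 56 = 392

392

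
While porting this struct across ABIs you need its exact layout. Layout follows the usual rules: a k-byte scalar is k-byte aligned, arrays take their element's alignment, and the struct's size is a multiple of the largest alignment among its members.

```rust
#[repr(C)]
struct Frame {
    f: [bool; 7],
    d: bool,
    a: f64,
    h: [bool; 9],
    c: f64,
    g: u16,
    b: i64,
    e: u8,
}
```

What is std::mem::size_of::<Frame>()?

64 bytes

f at 0 (size 7, align 1) → ends 7
d at 7 (size 1, align 1) → ends 8
a at 8 (size 8, align 8) → ends 16
h at 16 (size 9, align 1) → ends 25
pad 7 to align 8 for c
c at 32 (size 8, align 8) → ends 40
g at 40 (size 2, align 2) → ends 42
pad 6 to align 8 for b
b at 48 (size 8, align 8) → ends 56
e at 56 (size 1, align 1) → ends 57
tail pad 7 to reach multiple of 8
total 64 bytes, alignment 8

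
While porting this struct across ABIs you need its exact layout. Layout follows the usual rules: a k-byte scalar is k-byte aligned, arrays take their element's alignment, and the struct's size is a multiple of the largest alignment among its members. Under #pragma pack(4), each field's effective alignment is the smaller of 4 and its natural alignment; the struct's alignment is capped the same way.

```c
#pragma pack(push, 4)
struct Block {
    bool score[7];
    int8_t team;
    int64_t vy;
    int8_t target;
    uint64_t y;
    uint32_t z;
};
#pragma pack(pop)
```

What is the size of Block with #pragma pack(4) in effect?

32

score at 0 (size 7, align 1) → ends 7
team at 7 (size 1, align 1) → ends 8
vy at 8 (size 8, align 4) → ends 16
target at 16 (size 1, align 1) → ends 17
pad 3 to align 4 for y
y at 20 (size 8, align 4) → ends 28
z at 28 (size 4, align 4) → ends 32
total 32 bytes, alignment 4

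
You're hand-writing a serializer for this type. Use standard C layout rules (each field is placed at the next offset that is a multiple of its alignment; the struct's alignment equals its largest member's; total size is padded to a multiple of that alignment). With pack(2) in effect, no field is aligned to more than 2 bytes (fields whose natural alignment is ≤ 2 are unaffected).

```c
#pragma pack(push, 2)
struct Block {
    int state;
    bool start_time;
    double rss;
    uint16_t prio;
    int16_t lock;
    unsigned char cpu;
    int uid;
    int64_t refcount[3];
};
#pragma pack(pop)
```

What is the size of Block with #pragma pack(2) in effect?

48

@0: state [4B, align 2] → 4
@4: start_time [1B, align 1] → 5
+1 pad (align 2)
@6: rss [8B, align 2] → 14
@14: prio [2B, align 2] → 16
@16: lock [2B, align 2] → 18
@18: cpu [1B, align 1] → 19
+1 pad (align 2)
@20: uid [4B, align 2] → 24
@24: refcount [24B, align 2] → 48
size 48, align 2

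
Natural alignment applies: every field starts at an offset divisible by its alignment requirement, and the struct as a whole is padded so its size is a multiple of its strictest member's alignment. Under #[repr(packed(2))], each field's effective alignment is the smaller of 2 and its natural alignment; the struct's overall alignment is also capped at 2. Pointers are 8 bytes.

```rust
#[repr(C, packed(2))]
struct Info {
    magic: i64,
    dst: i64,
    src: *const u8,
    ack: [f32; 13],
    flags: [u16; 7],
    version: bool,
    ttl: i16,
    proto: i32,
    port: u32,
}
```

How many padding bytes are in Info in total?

@0: magic [8B, align 2] → 8
@8: dst [8B, align 2] → 16
@16: src [8B, align 2] → 24
@24: ack [52B, align 2] → 76
@76: flags [14B, align 2] → 90
@90: version [1B, align 1] → 91
+1 pad (align 2)
@92: ttl [2B, align 2] → 94
@94: proto [4B, align 2] → 98
@98: port [4B, align 2] → 102
size 102, align 2
data bytes 101, size 102 → padding 1

1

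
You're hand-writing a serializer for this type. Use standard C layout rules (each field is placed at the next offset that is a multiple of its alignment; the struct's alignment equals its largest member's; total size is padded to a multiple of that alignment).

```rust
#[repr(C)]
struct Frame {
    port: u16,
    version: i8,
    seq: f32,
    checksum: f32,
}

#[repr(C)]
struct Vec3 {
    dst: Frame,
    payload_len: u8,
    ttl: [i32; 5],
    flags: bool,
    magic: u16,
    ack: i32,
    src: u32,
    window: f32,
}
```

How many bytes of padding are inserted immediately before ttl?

Frame: port at 0 (size 2, align 2) → ends 2; version at 2 (size 1, align 1) → ends 3; pad 1 to align 4 for seq; seq at 4 (size 4, align 4) → ends 8; checksum at 8 (size 4, align 4) → ends 12; total 12 bytes, alignment 4
dst at 0 (size 12, align 4) → ends 12
payload_len at 12 (size 1, align 1) → ends 13
pad 3 to align 4 for ttl
ttl at 16 (size 20, align 4) → ends 36

3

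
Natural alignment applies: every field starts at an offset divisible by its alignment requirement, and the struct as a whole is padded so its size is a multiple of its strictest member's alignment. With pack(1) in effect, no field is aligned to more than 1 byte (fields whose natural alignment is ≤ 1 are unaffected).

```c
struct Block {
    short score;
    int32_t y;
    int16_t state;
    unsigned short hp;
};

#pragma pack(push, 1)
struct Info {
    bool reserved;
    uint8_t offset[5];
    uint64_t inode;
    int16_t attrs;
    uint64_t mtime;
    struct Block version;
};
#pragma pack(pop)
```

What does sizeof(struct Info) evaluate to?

36

Block: score at 0 (size 2, align 2) → ends 2; pad 2 to align 4 for y; y at 4 (size 4, align 4) → ends 8; state at 8 (size 2, align 2) → ends 10; hp at 10 (size 2, align 2) → ends 12; total 12 bytes, alignment 4
reserved at 0 (size 1, align 1) → ends 1
offset at 1 (size 5, align 1) → ends 6
inode at 6 (size 8, align 1) → ends 14
attrs at 14 (size 2, align 1) → ends 16
mtime at 16 (size 8, align 1) → ends 24
version at 24 (size 12, align 1) → ends 36
total 36 bytes, alignment 1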